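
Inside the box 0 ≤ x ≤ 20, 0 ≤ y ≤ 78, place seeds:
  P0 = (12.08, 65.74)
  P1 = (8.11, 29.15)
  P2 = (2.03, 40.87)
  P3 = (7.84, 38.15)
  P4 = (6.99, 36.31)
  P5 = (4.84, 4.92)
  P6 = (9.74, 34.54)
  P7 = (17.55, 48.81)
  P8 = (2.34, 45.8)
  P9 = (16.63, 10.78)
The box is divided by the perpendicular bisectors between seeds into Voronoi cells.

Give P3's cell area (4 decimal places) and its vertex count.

Area of P3's cell: 58.4839 (5 vertices)

1. box [0,20]×[0,78]: [(0, 0) (20, 0) (20, 78) (0, 78)]
2. ⊥bis P3·P0 via (9.96,51.945): [(0, 53.4756) (0, 0) (20, 0) (20, 50.4021)]  |A|=1038.7771
3. ⊥bis P3·P1 via (7.975,33.65): [(0, 53.4756) (0, 33.4107) (20, 34.0107) (20, 50.4021)]  |A|=364.5621
4. ⊥bis P3·P2 via (4.935,39.51): [(10.7031, 51.8308) (2.1092, 33.474) (20, 34.0107) (20, 50.4021)]  |A|=238.0967
5. ⊥bis P3·P4 via (7.415,37.23): [(10.7031, 51.8308) (4.4984, 38.5774) (14.7262, 33.8525) (20, 34.0107) (20, 50.4021)]  |A|=206.3545
6. ⊥bis P3·P5 via (6.34,21.535): [(10.7031, 51.8308) (4.4984, 38.5774) (14.7262, 33.8525) (20, 34.0107) (20, 50.4021)]  |A|=206.3545
7. ⊥bis P3·P6 via (8.79,36.345): [(10.7031, 51.8308) (4.4984, 38.5774) (9.0428, 36.478) (20, 42.245) (20, 50.4021)]  |A|=153.8694
8. ⊥bis P3·P7 via (12.695,43.48): [(8.5578, 47.2485) (4.4984, 38.5774) (9.0428, 36.478) (16.2295, 40.2605)]  |A|=63.5826
9. ⊥bis P3·P8 via (5.09,41.975): [(10.2637, 45.6946) (6.5959, 43.0576) (4.4984, 38.5774) (9.0428, 36.478) (16.2295, 40.2605)]  |A|=58.4839
10. ⊥bis P3·P9 via (12.235,24.465): [(10.2637, 45.6946) (6.5959, 43.0576) (4.4984, 38.5774) (9.0428, 36.478) (16.2295, 40.2605)]  |A|=58.4839
11. canonical 5-gon: [(10.2637, 45.6946) (6.5959, 43.0576) (4.4984, 38.5774) (9.0428, 36.478) (16.2295, 40.2605)]
12. shoelace: 58.4839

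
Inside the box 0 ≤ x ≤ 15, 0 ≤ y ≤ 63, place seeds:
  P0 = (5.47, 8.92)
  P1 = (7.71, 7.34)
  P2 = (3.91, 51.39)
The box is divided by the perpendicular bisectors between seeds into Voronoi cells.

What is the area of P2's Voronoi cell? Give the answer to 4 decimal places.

1. box [0,15]×[0,63]: [(0, 0) (15, 0) (15, 63) (0, 63)]
2. ⊥bis P2·P0 via (4.69,30.155): [(0, 29.9827) (15, 30.5337) (15, 63) (0, 63)]  |A|=491.1268
3. ⊥bis P2·P1 via (5.81,29.365): [(0, 29.9827) (15, 30.5337) (15, 63) (0, 63)]  |A|=491.1268
4. canonical 4-gon: [(0, 29.9827) (15, 30.5337) (15, 63) (0, 63)]
5. shoelace: 491.1268

Area of P2's cell: 491.1268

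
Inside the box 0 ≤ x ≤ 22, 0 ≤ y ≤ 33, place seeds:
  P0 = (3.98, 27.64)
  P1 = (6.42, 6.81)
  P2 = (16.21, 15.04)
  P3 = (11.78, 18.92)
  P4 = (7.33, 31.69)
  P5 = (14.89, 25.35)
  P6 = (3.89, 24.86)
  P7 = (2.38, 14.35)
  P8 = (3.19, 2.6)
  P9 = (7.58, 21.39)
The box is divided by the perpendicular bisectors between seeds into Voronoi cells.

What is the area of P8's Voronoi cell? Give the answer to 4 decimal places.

Area of P8's cell: 45.8841

1. box [0,22]×[0,33]: [(0, 0) (22, 0) (22, 33) (0, 33)]
2. ⊥bis P8·P0 via (3.585,15.12): [(0, 15.2331) (0, 0) (22, 0) (22, 14.539)]  |A|=327.4933
3. ⊥bis P8·P1 via (4.805,4.705): [(0, 8.3915) (0, 0) (10.9375, 0)]  |A|=45.8911
4. ⊥bis P8·P2 via (9.7,8.82): [(0, 8.3915) (0, 0) (10.9375, 0)]  |A|=45.8911
5. ⊥bis P8·P3 via (7.485,10.76): [(0, 8.3915) (0, 0) (10.9375, 0)]  |A|=45.8911
6. ⊥bis P8·P4 via (5.26,17.145): [(0, 8.3915) (0, 0) (10.9375, 0)]  |A|=45.8911
7. ⊥bis P8·P5 via (9.04,13.975): [(0, 8.3915) (0, 0) (10.9375, 0)]  |A|=45.8911
8. ⊥bis P8·P6 via (3.54,13.73): [(0, 8.3915) (0, 0) (10.9375, 0)]  |A|=45.8911
9. ⊥bis P8·P7 via (2.785,8.475): [(0.1297, 8.292) (0, 8.283) (0, 0) (10.9375, 0)]  |A|=45.8841
10. ⊥bis P8·P9 via (5.385,11.995): [(0.1297, 8.292) (0, 8.283) (0, 0) (10.9375, 0)]  |A|=45.8841
11. canonical 4-gon: [(0.1297, 8.292) (0, 8.283) (0, 0) (10.9375, 0)]
12. shoelace: 45.8841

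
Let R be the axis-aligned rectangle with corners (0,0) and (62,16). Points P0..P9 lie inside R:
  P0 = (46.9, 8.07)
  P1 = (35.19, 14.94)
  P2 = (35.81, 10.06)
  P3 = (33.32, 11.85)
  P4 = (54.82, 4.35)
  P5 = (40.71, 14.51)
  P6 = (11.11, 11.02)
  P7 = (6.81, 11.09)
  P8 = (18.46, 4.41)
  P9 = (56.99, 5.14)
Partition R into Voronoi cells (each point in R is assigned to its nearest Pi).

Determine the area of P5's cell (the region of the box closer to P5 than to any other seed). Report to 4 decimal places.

Area of P5's cell: 43.9286

1. box [0,62]×[0,16]: [(0, 0) (62, 0) (62, 16) (0, 16)]
2. ⊥bis P5·P0 via (43.805,11.29): [(0, 0) (32.059, 0) (48.7052, 16) (0, 16)]  |A|=646.114
3. ⊥bis P5·P1 via (37.95,14.725): [(37.1869, 4.9288) (48.7052, 16) (38.0493, 16)]  |A|=58.9868
4. ⊥bis P5·P2 via (38.26,12.285): [(37.7994, 12.7921) (41.3268, 8.908) (48.7052, 16) (38.0493, 16)]  |A|=43.9286
5. ⊥bis P5·P3 via (37.015,13.18): [(37.7994, 12.7921) (41.3268, 8.908) (48.7052, 16) (38.0493, 16)]  |A|=43.9286
6. ⊥bis P5·P4 via (47.765,9.43): [(37.7994, 12.7921) (41.3268, 8.908) (48.7052, 16) (38.0493, 16)]  |A|=43.9286
7. ⊥bis P5·P6 via (25.91,12.765): [(37.7994, 12.7921) (41.3268, 8.908) (48.7052, 16) (38.0493, 16)]  |A|=43.9286
8. ⊥bis P5·P7 via (23.76,12.8): [(37.7994, 12.7921) (41.3268, 8.908) (48.7052, 16) (38.0493, 16)]  |A|=43.9286
9. ⊥bis P5·P8 via (29.585,9.46): [(37.7994, 12.7921) (41.3268, 8.908) (48.7052, 16) (38.0493, 16)]  |A|=43.9286
10. ⊥bis P5·P9 via (48.85,9.825): [(37.7994, 12.7921) (41.3268, 8.908) (48.7052, 16) (38.0493, 16)]  |A|=43.9286
11. canonical 4-gon: [(37.7994, 12.7921) (41.3268, 8.908) (48.7052, 16) (38.0493, 16)]
12. shoelace: 43.9286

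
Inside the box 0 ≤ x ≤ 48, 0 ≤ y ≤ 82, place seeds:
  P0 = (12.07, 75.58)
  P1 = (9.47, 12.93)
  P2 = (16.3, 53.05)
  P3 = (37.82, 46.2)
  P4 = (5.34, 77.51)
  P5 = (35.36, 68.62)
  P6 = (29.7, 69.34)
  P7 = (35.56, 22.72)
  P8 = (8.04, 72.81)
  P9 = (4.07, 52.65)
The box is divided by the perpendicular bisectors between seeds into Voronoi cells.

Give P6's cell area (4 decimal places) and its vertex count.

Area of P6's cell: 269.1191 (5 vertices)

1. box [0,48]×[0,82]: [(0, 0) (48, 0) (48, 82) (0, 82)]
2. ⊥bis P6·P0 via (20.885,72.46): [(0, 13.4532) (0, 0) (48, 0) (48, 82) (24.2616, 82)]  |A|=3104.472
3. ⊥bis P6·P1 via (19.585,41.135): [(10.9002, 44.2496) (48, 30.9447) (48, 82) (24.2616, 82)]  |A|=1395.1391
4. ⊥bis P6·P2 via (23,61.195): [(18.2739, 65.0827) (48, 40.6302) (48, 82) (24.2616, 82)]  |A|=815.6767
5. ⊥bis P6·P3 via (33.76,57.77): [(18.2739, 65.0827) (29.1362, 56.1475) (48, 62.7669) (48, 82) (24.2616, 82)]  |A|=606.8852
6. ⊥bis P6·P4 via (17.52,73.425): [(18.2739, 65.0827) (29.1362, 56.1475) (48, 62.7669) (48, 82) (24.2616, 82)]  |A|=606.8852
7. ⊥bis P6·P5 via (32.53,68.98): [(18.2739, 65.0827) (29.1362, 56.1475) (30.9799, 56.7944) (34.1863, 82) (24.2616, 82)]  |A|=269.1191
8. ⊥bis P6·P7 via (32.63,46.03): [(18.2739, 65.0827) (29.1362, 56.1475) (30.9799, 56.7944) (34.1863, 82) (24.2616, 82)]  |A|=269.1191
9. ⊥bis P6·P8 via (18.87,71.075): [(18.2739, 65.0827) (29.1362, 56.1475) (30.9799, 56.7944) (34.1863, 82) (24.2616, 82)]  |A|=269.1191
10. ⊥bis P6·P9 via (16.885,60.995): [(18.2739, 65.0827) (29.1362, 56.1475) (30.9799, 56.7944) (34.1863, 82) (24.2616, 82)]  |A|=269.1191
11. canonical 5-gon: [(18.2739, 65.0827) (29.1362, 56.1475) (30.9799, 56.7944) (34.1863, 82) (24.2616, 82)]
12. shoelace: 269.1191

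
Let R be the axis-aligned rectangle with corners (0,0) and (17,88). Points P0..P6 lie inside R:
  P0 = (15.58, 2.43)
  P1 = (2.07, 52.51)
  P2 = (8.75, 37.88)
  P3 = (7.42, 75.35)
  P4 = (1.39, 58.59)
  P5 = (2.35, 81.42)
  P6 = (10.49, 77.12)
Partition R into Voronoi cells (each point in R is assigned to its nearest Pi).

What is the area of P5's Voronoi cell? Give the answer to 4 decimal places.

Area of P5's cell: 90.7656

1. box [0,17]×[0,88]: [(0, 0) (17, 0) (17, 88) (0, 88)]
2. ⊥bis P5·P0 via (8.965,41.925): [(0, 40.4235) (17, 43.2708) (17, 88) (0, 88)]  |A|=784.599
3. ⊥bis P5·P1 via (2.21,66.965): [(0, 66.9864) (17, 66.8218) (17, 88) (0, 88)]  |A|=358.6306
4. ⊥bis P5·P2 via (5.55,59.65): [(0, 66.9864) (17, 66.8218) (17, 88) (0, 88)]  |A|=358.6306
5. ⊥bis P5·P3 via (4.885,78.385): [(0, 74.3048) (16.3964, 88) (0, 88)]  |A|=112.2765
6. ⊥bis P5·P4 via (1.87,70.005): [(0, 74.3048) (16.3964, 88) (0, 88)]  |A|=112.2765
7. ⊥bis P5·P6 via (6.42,79.27): [(0, 74.3048) (6.7954, 79.9807) (11.0317, 88) (0, 88)]  |A|=90.7656
8. canonical 4-gon: [(0, 74.3048) (6.7954, 79.9807) (11.0317, 88) (0, 88)]
9. shoelace: 90.7656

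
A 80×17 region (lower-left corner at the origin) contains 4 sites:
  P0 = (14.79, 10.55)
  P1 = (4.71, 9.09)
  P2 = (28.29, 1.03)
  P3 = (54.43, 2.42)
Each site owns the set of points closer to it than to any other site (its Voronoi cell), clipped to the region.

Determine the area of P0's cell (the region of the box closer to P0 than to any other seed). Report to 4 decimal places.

Area of P0's cell: 229.6676

1. box [0,80]×[0,17]: [(0, 0) (80, 0) (80, 17) (0, 17)]
2. ⊥bis P0·P1 via (9.75,9.82): [(11.1723, 0) (80, 0) (80, 17) (8.71, 17)]  |A|=1190.9998
3. ⊥bis P0·P2 via (21.54,5.79): [(11.1723, 0) (17.457, 0) (29.4451, 17) (8.71, 17)]  |A|=229.6676
4. ⊥bis P0·P3 via (34.61,6.485): [(11.1723, 0) (17.457, 0) (29.4451, 17) (8.71, 17)]  |A|=229.6676
5. canonical 4-gon: [(11.1723, 0) (17.457, 0) (29.4451, 17) (8.71, 17)]
6. shoelace: 229.6676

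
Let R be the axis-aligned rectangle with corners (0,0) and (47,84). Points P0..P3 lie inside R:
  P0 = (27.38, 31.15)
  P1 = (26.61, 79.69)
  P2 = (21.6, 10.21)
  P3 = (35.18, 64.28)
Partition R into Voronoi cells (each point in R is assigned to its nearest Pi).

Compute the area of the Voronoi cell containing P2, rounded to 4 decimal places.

1. box [0,47]×[0,84]: [(0, 0) (47, 0) (47, 84) (0, 84)]
2. ⊥bis P2·P0 via (24.49,20.68): [(0, 27.4399) (0, 0) (47, 0) (47, 14.4666)]  |A|=984.8035
3. ⊥bis P2·P1 via (24.105,44.95): [(0, 27.4399) (0, 0) (47, 0) (47, 14.4666)]  |A|=984.8035
4. ⊥bis P2·P3 via (28.39,37.245): [(0, 27.4399) (0, 0) (47, 0) (47, 14.4666)]  |A|=984.8035
5. canonical 4-gon: [(0, 27.4399) (0, 0) (47, 0) (47, 14.4666)]
6. shoelace: 984.8035

Area of P2's cell: 984.8035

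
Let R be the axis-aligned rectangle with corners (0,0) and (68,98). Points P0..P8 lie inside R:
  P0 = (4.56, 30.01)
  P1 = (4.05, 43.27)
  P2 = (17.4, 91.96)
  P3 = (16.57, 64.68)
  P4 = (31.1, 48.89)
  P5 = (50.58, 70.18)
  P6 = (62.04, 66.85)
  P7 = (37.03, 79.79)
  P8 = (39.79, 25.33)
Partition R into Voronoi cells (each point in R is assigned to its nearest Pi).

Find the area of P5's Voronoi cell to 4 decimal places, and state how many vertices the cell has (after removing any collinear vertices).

Area of P5's cell: 534.4604 (4 vertices)

1. box [0,68]×[0,98]: [(0, 0) (68, 0) (68, 98) (0, 98)]
2. ⊥bis P5·P0 via (27.57,50.095): [(0, 81.68) (68, 3.7771) (68, 98) (0, 98)]  |A|=3758.4557
3. ⊥bis P5·P1 via (27.315,56.725): [(38.1774, 37.9428) (68, 3.7771) (68, 98) (3.4442, 98)]  |A|=3343.5055
4. ⊥bis P5·P2 via (33.99,81.07): [(22.9565, 64.2613) (38.1774, 37.9428) (68, 3.7771) (68, 98) (45.1032, 98)]  |A|=2640.7455
5. ⊥bis P5·P3 via (33.575,67.43): [(31.8872, 77.8666) (38.3814, 37.7092) (68, 3.7771) (68, 98) (45.1032, 98)]  |A|=2416.3444
6. ⊥bis P5·P4 via (40.84,59.535): [(31.8872, 77.8666) (33.8118, 65.9657) (68, 34.684) (68, 98) (45.1032, 98)]  |A|=1547.0862
7. ⊥bis P5·P6 via (56.31,68.515): [(31.8872, 77.8666) (33.8118, 65.9657) (50.9995, 50.2392) (64.8776, 98) (45.1032, 98)]  |A|=934.3214
8. ⊥bis P5·P7 via (43.805,74.985): [(35.9929, 63.97) (50.9995, 50.2392) (64.8776, 98) (60.1278, 98)]  |A|=534.4604
9. ⊥bis P5·P8 via (45.185,47.755): [(35.9929, 63.97) (50.9995, 50.2392) (64.8776, 98) (60.1278, 98)]  |A|=534.4604
10. canonical 4-gon: [(35.9929, 63.97) (50.9995, 50.2392) (64.8776, 98) (60.1278, 98)]
11. shoelace: 534.4604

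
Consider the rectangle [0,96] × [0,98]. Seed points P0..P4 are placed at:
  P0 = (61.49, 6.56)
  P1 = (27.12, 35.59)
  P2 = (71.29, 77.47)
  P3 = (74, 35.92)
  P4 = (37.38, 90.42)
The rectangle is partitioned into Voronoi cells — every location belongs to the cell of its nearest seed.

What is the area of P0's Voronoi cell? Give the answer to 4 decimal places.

1. box [0,96]×[0,98]: [(0, 0) (96, 0) (96, 98) (0, 98)]
2. ⊥bis P0·P1 via (44.305,21.075): [(26.5044, 0) (96, 0) (96, 82.2792)]  |A|=2859.021
3. ⊥bis P0·P2 via (66.39,42.015): [(62.4514, 42.5593) (26.5044, 0) (96, 0) (96, 37.9228)]  |A|=2114.9729
4. ⊥bis P0·P3 via (67.745,21.24): [(50.6108, 28.5407) (26.5044, 0) (96, 0) (96, 9.2008)]  |A|=1200.5366
5. ⊥bis P0·P4 via (49.435,48.49): [(50.6108, 28.5407) (26.5044, 0) (96, 0) (96, 9.2008)]  |A|=1200.5366
6. canonical 4-gon: [(50.6108, 28.5407) (26.5044, 0) (96, 0) (96, 9.2008)]
7. shoelace: 1200.5366

Area of P0's cell: 1200.5366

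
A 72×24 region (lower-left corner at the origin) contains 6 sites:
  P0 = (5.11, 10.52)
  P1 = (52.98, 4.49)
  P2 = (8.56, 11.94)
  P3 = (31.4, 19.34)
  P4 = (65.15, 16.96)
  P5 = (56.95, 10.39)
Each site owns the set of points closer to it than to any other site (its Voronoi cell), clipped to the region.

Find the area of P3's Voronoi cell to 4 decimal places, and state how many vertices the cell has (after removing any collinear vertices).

Area of P3's cell: 491.6294 (5 vertices)

1. box [0,72]×[0,24]: [(0, 0) (72, 0) (72, 24) (0, 24)]
2. ⊥bis P3·P0 via (18.255,14.93): [(23.2638, 0) (72, 0) (72, 24) (15.2121, 24)]  |A|=1266.2884
3. ⊥bis P3·P1 via (42.19,11.915): [(23.2638, 0) (33.9908, 0) (50.5061, 24) (15.2121, 24)]  |A|=552.2522
4. ⊥bis P3·P2 via (19.98,15.64): [(25.0473, 0) (33.9908, 0) (50.5061, 24) (17.2714, 24)]  |A|=506.1398
5. ⊥bis P3·P4 via (48.275,18.15): [(25.0473, 0) (33.9908, 0) (48.4799, 21.0555) (48.6875, 24) (17.2714, 24)]  |A|=503.4623
6. ⊥bis P3·P5 via (44.175,14.865): [(25.0473, 0) (33.9908, 0) (44.1283, 14.7318) (47.3749, 24) (17.2714, 24)]  |A|=491.6294
7. canonical 5-gon: [(25.0473, 0) (33.9908, 0) (44.1283, 14.7318) (47.3749, 24) (17.2714, 24)]
8. shoelace: 491.6294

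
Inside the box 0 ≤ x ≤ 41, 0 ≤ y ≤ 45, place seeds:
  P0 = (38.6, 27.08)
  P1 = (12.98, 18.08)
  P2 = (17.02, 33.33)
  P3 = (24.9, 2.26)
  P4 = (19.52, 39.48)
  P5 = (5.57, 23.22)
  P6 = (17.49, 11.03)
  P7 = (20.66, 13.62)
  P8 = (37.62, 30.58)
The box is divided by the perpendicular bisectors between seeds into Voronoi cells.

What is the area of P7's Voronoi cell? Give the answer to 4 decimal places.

1. box [0,41]×[0,45]: [(0, 0) (41, 0) (41, 45) (0, 45)]
2. ⊥bis P7·P0 via (29.63,20.35): [(0, 0) (41, 0) (41, 5.1956) (11.1356, 45) (0, 45)]  |A|=1250.6338
3. ⊥bis P7·P1 via (16.82,15.85): [(7.6154, 0) (41, 0) (41, 5.1956) (23.8822, 28.0109)]  |A|=512.0347
4. ⊥bis P7·P2 via (18.84,23.475): [(21.5373, 23.9731) (7.6154, 0) (41, 0) (41, 5.1956) (26.2576, 24.8449)]  |A|=503.5271
5. ⊥bis P7·P3 via (22.78,7.94): [(21.5373, 23.9731) (9.3059, 2.9109) (35.4054, 12.6523) (26.2576, 24.8449)]  |A|=248.0443
6. ⊥bis P7·P4 via (20.09,26.55): [(21.5373, 23.9731) (9.3059, 2.9109) (35.4054, 12.6523) (26.2576, 24.8449)]  |A|=248.0443
7. ⊥bis P7·P5 via (13.115,18.42): [(21.5373, 23.9731) (9.3059, 2.9109) (35.4054, 12.6523) (26.2576, 24.8449)]  |A|=248.0443
8. ⊥bis P7·P6 via (19.075,12.325): [(21.5373, 23.9731) (16.5603, 15.4028) (22.6863, 7.905) (35.4054, 12.6523) (26.2576, 24.8449)]  |A|=182.5858
9. ⊥bis P7·P8 via (29.14,22.1): [(21.5373, 23.9731) (16.5603, 15.4028) (22.6863, 7.905) (35.4054, 12.6523) (26.2576, 24.8449)]  |A|=182.5858
10. canonical 5-gon: [(21.5373, 23.9731) (16.5603, 15.4028) (22.6863, 7.905) (35.4054, 12.6523) (26.2576, 24.8449)]
11. shoelace: 182.5858

Area of P7's cell: 182.5858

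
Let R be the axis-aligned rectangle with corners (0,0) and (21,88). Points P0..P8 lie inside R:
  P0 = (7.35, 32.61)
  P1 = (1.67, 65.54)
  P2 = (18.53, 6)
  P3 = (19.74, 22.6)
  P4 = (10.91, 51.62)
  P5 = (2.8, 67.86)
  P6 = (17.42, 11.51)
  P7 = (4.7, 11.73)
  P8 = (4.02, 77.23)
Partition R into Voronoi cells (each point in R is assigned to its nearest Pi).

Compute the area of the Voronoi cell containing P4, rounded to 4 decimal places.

Area of P4's cell: 402.6205

1. box [0,21]×[0,88]: [(0, 0) (21, 0) (21, 88) (0, 88)]
2. ⊥bis P4·P0 via (9.13,42.115): [(0, 43.8248) (21, 39.8921) (21, 88) (0, 88)]  |A|=968.9728
3. ⊥bis P4·P1 via (6.29,58.58): [(0, 54.4047) (0, 43.8248) (21, 39.8921) (21, 68.3444)]  |A|=409.8387
4. ⊥bis P4·P2 via (14.72,28.81): [(0, 54.4047) (0, 43.8248) (21, 39.8921) (21, 68.3444)]  |A|=409.8387
5. ⊥bis P4·P3 via (15.325,37.11): [(0, 54.4047) (0, 43.8248) (21, 39.8921) (21, 68.3444)]  |A|=409.8387
6. ⊥bis P4·P5 via (6.855,59.74): [(11.6294, 62.1243) (0, 54.4047) (0, 43.8248) (21, 39.8921) (21, 66.8038)]  |A|=402.6205
7. ⊥bis P4·P6 via (14.165,31.565): [(11.6294, 62.1243) (0, 54.4047) (0, 43.8248) (21, 39.8921) (21, 66.8038)]  |A|=402.6205
8. ⊥bis P4·P7 via (7.805,31.675): [(11.6294, 62.1243) (0, 54.4047) (0, 43.8248) (21, 39.8921) (21, 66.8038)]  |A|=402.6205
9. ⊥bis P4·P8 via (7.465,64.425): [(11.6294, 62.1243) (0, 54.4047) (0, 43.8248) (21, 39.8921) (21, 66.8038)]  |A|=402.6205
10. canonical 5-gon: [(11.6294, 62.1243) (0, 54.4047) (0, 43.8248) (21, 39.8921) (21, 66.8038)]
11. shoelace: 402.6205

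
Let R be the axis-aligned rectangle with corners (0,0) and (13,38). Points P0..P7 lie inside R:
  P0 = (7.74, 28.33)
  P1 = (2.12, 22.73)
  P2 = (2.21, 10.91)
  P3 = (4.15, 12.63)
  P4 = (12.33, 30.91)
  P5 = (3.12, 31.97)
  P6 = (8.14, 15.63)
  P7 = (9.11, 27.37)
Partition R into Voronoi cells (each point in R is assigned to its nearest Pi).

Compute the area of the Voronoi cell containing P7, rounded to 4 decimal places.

Area of P7's cell: 41.5913

1. box [0,13]×[0,38]: [(0, 0) (13, 0) (13, 38) (0, 38)]
2. ⊥bis P7·P0 via (8.425,27.85): [(0, 15.8268) (0, 0) (13, 0) (13, 34.3789)]  |A|=326.3372
3. ⊥bis P7·P1 via (5.615,25.05): [(6.0275, 24.4286) (13, 13.9248) (13, 34.3789)]  |A|=71.3082
4. ⊥bis P7·P2 via (5.66,19.14): [(6.0275, 24.4286) (11.0333, 16.8875) (13, 16.0631) (13, 34.3789)]  |A|=69.2055
5. ⊥bis P7·P3 via (6.63,20): [(6.0275, 24.4286) (9.6394, 18.9873) (13, 17.8565) (13, 34.3789)]  |A|=64.7018
6. ⊥bis P7·P4 via (10.72,29.14): [(9.8704, 29.9128) (6.0275, 24.4286) (9.6394, 18.9873) (13, 17.8565) (13, 27.0661)]  |A|=53.2589
7. ⊥bis P7·P5 via (6.115,29.67): [(9.8704, 29.9128) (6.0275, 24.4286) (9.6394, 18.9873) (13, 17.8565) (13, 27.0661)]  |A|=53.2589
8. ⊥bis P7·P6 via (8.625,21.5): [(9.8704, 29.9128) (6.0275, 24.4286) (7.9336, 21.5571) (13, 21.1385) (13, 27.0661)]  |A|=41.5913
9. canonical 5-gon: [(9.8704, 29.9128) (6.0275, 24.4286) (7.9336, 21.5571) (13, 21.1385) (13, 27.0661)]
10. shoelace: 41.5913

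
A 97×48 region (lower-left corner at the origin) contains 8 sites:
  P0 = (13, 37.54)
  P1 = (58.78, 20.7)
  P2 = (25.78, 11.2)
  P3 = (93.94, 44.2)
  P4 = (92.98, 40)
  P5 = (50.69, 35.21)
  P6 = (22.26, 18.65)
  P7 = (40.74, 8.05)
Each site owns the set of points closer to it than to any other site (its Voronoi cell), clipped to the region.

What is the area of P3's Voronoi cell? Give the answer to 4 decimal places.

1. box [0,97]×[0,48]: [(0, 0) (97, 0) (97, 48) (0, 48)]
2. ⊥bis P3·P0 via (53.47,40.87): [(56.8329, 0) (97, 0) (97, 48) (52.8833, 48)]  |A|=2022.8104
3. ⊥bis P3·P1 via (76.36,32.45): [(97, 1.569) (97, 48) (65.9668, 48)]  |A|=720.4506
4. ⊥bis P3·P2 via (59.86,27.7): [(97, 1.569) (97, 48) (65.9668, 48)]  |A|=720.4506
5. ⊥bis P3·P4 via (93.46,42.1): [(97, 41.2909) (97, 48) (67.6475, 48)]  |A|=98.4651
6. ⊥bis P3·P5 via (72.315,39.705): [(70.7376, 47.2937) (97, 41.2909) (97, 48) (70.5908, 48)]  |A|=97.4256
7. ⊥bis P3·P6 via (58.1,31.425): [(70.7376, 47.2937) (97, 41.2909) (97, 48) (70.5908, 48)]  |A|=97.4256
8. ⊥bis P3·P7 via (67.34,26.125): [(70.7376, 47.2937) (97, 41.2909) (97, 48) (70.5908, 48)]  |A|=97.4256
9. canonical 4-gon: [(70.7376, 47.2937) (97, 41.2909) (97, 48) (70.5908, 48)]
10. shoelace: 97.4256

Area of P3's cell: 97.4256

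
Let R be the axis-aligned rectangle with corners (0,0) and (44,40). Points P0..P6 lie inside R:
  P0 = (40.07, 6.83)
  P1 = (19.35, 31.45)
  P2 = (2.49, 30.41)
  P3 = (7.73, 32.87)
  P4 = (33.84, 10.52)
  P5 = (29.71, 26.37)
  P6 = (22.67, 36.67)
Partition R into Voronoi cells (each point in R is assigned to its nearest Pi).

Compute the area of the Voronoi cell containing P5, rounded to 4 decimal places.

Area of P5's cell: 381.5091

1. box [0,44]×[0,40]: [(0, 0) (44, 0) (44, 40) (0, 40)]
2. ⊥bis P5·P0 via (34.89,16.6): [(0, 0) (3.5807, 0) (44, 21.4301) (44, 40) (0, 40)]  |A|=1326.9061
3. ⊥bis P5·P1 via (24.53,28.91): [(12.7336, 4.8528) (44, 21.4301) (44, 40) (29.968, 40)]  |A|=536.9008
4. ⊥bis P5·P2 via (16.1,28.39): [(12.7336, 4.8528) (44, 21.4301) (44, 40) (29.968, 40)]  |A|=536.9008
5. ⊥bis P5·P3 via (18.72,29.62): [(12.7336, 4.8528) (44, 21.4301) (44, 40) (29.968, 40)]  |A|=536.9008
6. ⊥bis P5·P4 via (31.775,18.445): [(17.5855, 14.7477) (44, 21.6304) (44, 40) (29.968, 40)]  |A|=419.7818
7. ⊥bis P5·P6 via (26.19,31.52): [(25.6182, 31.1291) (17.5855, 14.7477) (44, 21.6304) (44, 40) (38.5968, 40)]  |A|=381.5091
8. canonical 5-gon: [(25.6182, 31.1291) (17.5855, 14.7477) (44, 21.6304) (44, 40) (38.5968, 40)]
9. shoelace: 381.5091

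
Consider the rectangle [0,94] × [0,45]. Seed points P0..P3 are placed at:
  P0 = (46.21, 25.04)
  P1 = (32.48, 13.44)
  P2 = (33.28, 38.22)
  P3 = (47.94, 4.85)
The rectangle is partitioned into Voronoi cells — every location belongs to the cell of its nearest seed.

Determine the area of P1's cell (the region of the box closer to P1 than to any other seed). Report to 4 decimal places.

Area of P1's cell: 1022.1303

1. box [0,94]×[0,45]: [(0, 0) (94, 0) (94, 45) (0, 45)]
2. ⊥bis P1·P0 via (39.345,19.24): [(0, 0) (55.6002, 0) (17.5813, 45) (0, 45)]  |A|=1646.5833
3. ⊥bis P1·P2 via (32.88,25.83): [(0, 26.8915) (0, 0) (55.6002, 0) (33.8025, 25.8002)]  |A|=1171.7487
4. ⊥bis P1·P3 via (40.21,9.145): [(0, 26.8915) (0, 0) (35.1288, 0) (43.2506, 14.6173) (33.8025, 25.8002)]  |A|=1022.1303
5. canonical 5-gon: [(0, 26.8915) (0, 0) (35.1288, 0) (43.2506, 14.6173) (33.8025, 25.8002)]
6. shoelace: 1022.1303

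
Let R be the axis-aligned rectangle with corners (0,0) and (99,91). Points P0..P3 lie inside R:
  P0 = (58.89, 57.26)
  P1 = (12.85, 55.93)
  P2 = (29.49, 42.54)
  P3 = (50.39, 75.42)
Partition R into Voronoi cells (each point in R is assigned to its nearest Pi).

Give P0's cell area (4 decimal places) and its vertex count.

Area of P0's cell: 3474.7671 (4 vertices)

1. box [0,99]×[0,91]: [(0, 0) (99, 0) (99, 91) (0, 91)]
2. ⊥bis P0·P1 via (35.87,56.595): [(37.5049, 0) (99, 0) (99, 91) (34.8761, 91)]  |A|=5715.6635
3. ⊥bis P0·P2 via (44.19,49.9): [(35.5658, 67.1249) (69.1739, 0) (99, 0) (99, 91) (34.8761, 91)]  |A|=4652.7724
4. ⊥bis P0·P3 via (54.64,66.34): [(39.5056, 59.2561) (69.1739, 0) (99, 0) (99, 87.1032)]  |A|=3474.7671
5. canonical 4-gon: [(39.5056, 59.2561) (69.1739, 0) (99, 0) (99, 87.1032)]
6. shoelace: 3474.7671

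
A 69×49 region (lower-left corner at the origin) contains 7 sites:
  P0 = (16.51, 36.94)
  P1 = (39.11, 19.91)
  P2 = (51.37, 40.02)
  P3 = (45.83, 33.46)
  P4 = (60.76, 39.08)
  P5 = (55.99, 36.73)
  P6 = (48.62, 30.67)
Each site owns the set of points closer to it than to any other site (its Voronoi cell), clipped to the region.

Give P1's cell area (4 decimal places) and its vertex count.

1. box [0,69]×[0,49]: [(0, 0) (69, 0) (69, 49) (0, 49)]
2. ⊥bis P1·P0 via (27.81,28.425): [(6.3906, 0) (69, 0) (69, 49) (43.3141, 49)]  |A|=2163.2345
3. ⊥bis P1·P2 via (45.24,29.965): [(34.0918, 36.7614) (6.3906, 0) (69, 0) (69, 15.4798)]  |A|=1420.9908
4. ⊥bis P1·P3 via (42.47,26.685): [(30.8437, 32.451) (6.3906, 0) (69, 0) (69, 13.5277)]  |A|=1273.9499
5. ⊥bis P1·P4 via (49.935,29.495): [(60.2159, 17.8841) (30.8437, 32.451) (6.3906, 0) (69, 0) (69, 7.9636)]  |A|=1249.5121
6. ⊥bis P1·P5 via (47.55,28.32): [(55.7339, 20.1069) (30.8437, 32.451) (6.3906, 0) (69, 0) (69, 6.7935)]  |A|=1229.2817
7. ⊥bis P1·P6 via (43.865,25.29): [(42.0522, 26.8922) (30.8437, 32.451) (6.3906, 0) (69, 0) (69, 3.075)]  |A|=1133.1109
8. canonical 5-gon: [(42.0522, 26.8922) (30.8437, 32.451) (6.3906, 0) (69, 0) (69, 3.075)]
9. shoelace: 1133.1109

Area of P1's cell: 1133.1109 (5 vertices)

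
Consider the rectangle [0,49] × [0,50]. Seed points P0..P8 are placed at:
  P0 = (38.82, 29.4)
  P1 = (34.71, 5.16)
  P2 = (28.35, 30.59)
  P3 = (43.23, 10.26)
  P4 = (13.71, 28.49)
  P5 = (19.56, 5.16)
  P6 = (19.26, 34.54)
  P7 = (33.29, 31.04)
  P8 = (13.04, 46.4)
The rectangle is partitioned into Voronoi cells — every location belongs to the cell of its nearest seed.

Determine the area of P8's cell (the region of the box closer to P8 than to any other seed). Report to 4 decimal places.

Area of P8's cell: 280.8472

1. box [0,49]×[0,50]: [(0, 0) (49, 0) (49, 50) (0, 50)]
2. ⊥bis P8·P0 via (25.93,37.9): [(0, 0) (0.9378, 0) (33.9091, 50) (0, 50)]  |A|=871.1703
3. ⊥bis P8·P1 via (23.875,25.78): [(0, 13.2346) (14.7897, 21.006) (33.9091, 50) (0, 50)]  |A|=763.4531
4. ⊥bis P8·P2 via (20.695,38.495): [(0, 18.4545) (32.5757, 50) (0, 50)]  |A|=513.8091
5. ⊥bis P8·P3 via (28.135,28.33): [(0, 18.4545) (32.5757, 50) (0, 50)]  |A|=513.8091
6. ⊥bis P8·P4 via (13.375,37.445): [(0, 36.9447) (19.8613, 37.6876) (32.5757, 50) (0, 50)]  |A|=330.1899
7. ⊥bis P8·P5 via (16.3,25.78): [(0, 36.9447) (19.8613, 37.6876) (32.5757, 50) (0, 50)]  |A|=330.1899
8. ⊥bis P8·P6 via (16.15,40.47): [(0, 36.9447) (10.1522, 37.3244) (30.5135, 48.0029) (32.5757, 50) (0, 50)]  |A|=282.0484
9. ⊥bis P8·P7 via (23.165,38.72): [(0, 36.9447) (10.1522, 37.3244) (30.0034, 47.7354) (31.7211, 50) (0, 50)]  |A|=280.8472
10. canonical 5-gon: [(0, 36.9447) (10.1522, 37.3244) (30.0034, 47.7354) (31.7211, 50) (0, 50)]
11. shoelace: 280.8472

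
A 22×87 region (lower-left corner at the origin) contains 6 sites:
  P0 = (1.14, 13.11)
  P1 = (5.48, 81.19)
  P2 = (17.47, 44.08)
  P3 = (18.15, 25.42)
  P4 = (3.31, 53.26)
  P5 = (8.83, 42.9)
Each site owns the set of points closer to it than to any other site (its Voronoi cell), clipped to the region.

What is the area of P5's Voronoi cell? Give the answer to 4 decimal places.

1. box [0,22]×[0,87]: [(0, 0) (22, 0) (22, 87) (0, 87)]
2. ⊥bis P5·P0 via (4.985,28.005): [(0, 29.2918) (22, 23.6127) (22, 87) (0, 87)]  |A|=1332.0497
3. ⊥bis P5·P1 via (7.155,62.045): [(0, 61.419) (0, 29.2918) (22, 23.6127) (22, 63.3438)]  |A|=790.4405
4. ⊥bis P5·P2 via (13.15,43.49): [(10.575, 62.3442) (0, 61.419) (0, 29.2918) (15.6405, 25.2544)]  |A|=449.6986
5. ⊥bis P5·P3 via (13.49,34.16): [(14.3608, 34.6243) (10.575, 62.3442) (0, 61.419) (0, 29.2918) (2.9374, 28.5336)]  |A|=392.2833
6. ⊥bis P5·P4 via (6.07,48.08): [(14.3608, 34.6243) (12.0854, 51.2851) (0, 44.8458) (0, 29.2918) (2.9374, 28.5336)]  |A|=232.9626
7. canonical 5-gon: [(14.3608, 34.6243) (12.0854, 51.2851) (0, 44.8458) (0, 29.2918) (2.9374, 28.5336)]
8. shoelace: 232.9626

Area of P5's cell: 232.9626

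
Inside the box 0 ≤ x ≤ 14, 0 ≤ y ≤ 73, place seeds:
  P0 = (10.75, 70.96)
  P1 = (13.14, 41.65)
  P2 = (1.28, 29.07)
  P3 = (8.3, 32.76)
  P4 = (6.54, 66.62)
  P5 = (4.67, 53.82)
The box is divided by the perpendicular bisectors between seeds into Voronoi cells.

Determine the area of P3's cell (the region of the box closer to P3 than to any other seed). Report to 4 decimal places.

Area of P3's cell: 174.7486

1. box [0,14]×[0,73]: [(0, 0) (14, 0) (14, 73) (0, 73)]
2. ⊥bis P3·P0 via (9.525,51.86): [(0, 52.4709) (0, 0) (14, 0) (14, 51.573)]  |A|=728.3072
3. ⊥bis P3·P1 via (10.72,37.205): [(0, 43.0413) (0, 0) (14, 0) (14, 35.4193)]  |A|=549.224
4. ⊥bis P3·P2 via (4.79,30.915): [(0, 43.0413) (0, 40.0277) (14, 13.3935) (14, 35.4193)]  |A|=175.2755
5. ⊥bis P3·P4 via (7.42,49.69): [(0, 43.0413) (0, 40.0277) (14, 13.3935) (14, 35.4193)]  |A|=175.2755
6. ⊥bis P3·P5 via (6.485,43.29): [(1.2125, 42.3812) (0, 42.1722) (0, 40.0277) (14, 13.3935) (14, 35.4193)]  |A|=174.7486
7. canonical 5-gon: [(1.2125, 42.3812) (0, 42.1722) (0, 40.0277) (14, 13.3935) (14, 35.4193)]
8. shoelace: 174.7486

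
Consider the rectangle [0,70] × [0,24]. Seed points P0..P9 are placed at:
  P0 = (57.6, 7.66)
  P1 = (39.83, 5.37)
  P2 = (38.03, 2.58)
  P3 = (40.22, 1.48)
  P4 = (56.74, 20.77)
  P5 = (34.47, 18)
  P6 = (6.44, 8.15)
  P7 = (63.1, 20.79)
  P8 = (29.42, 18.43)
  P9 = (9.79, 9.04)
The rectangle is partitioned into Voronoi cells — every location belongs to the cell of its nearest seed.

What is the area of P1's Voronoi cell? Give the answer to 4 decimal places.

Area of P1's cell: 130.3072

1. box [0,70]×[0,24]: [(0, 0) (70, 0) (70, 24) (0, 24)]
2. ⊥bis P1·P0 via (48.715,6.515): [(0, 0) (49.5546, 0) (46.4617, 24) (0, 24)]  |A|=1152.1957
3. ⊥bis P1·P2 via (38.93,3.975): [(45.0913, 0) (49.5546, 0) (46.4617, 24) (7.8912, 24)]  |A|=516.4057
4. ⊥bis P1·P3 via (40.025,3.425): [(39.8151, 3.404) (48.9973, 4.3245) (46.4617, 24) (7.8912, 24)]  |A|=488.6984
5. ⊥bis P1·P4 via (48.285,13.07): [(39.8151, 3.404) (48.9973, 4.3245) (47.8019, 13.6005) (38.331, 24) (7.8912, 24)]  |A|=446.4205
6. ⊥bis P1·P5 via (37.15,11.685): [(31.0151, 9.0814) (39.8151, 3.404) (48.9973, 4.3245) (47.8019, 13.6005) (46.0908, 15.4794)]  |A|=130.3106
7. ⊥bis P1·P6 via (23.135,6.76): [(31.0151, 9.0814) (39.8151, 3.404) (48.9973, 4.3245) (47.8019, 13.6005) (46.0908, 15.4794)]  |A|=130.3106
8. ⊥bis P1·P7 via (51.465,13.08): [(31.0151, 9.0814) (39.8151, 3.404) (48.9973, 4.3245) (47.8019, 13.6005) (46.0908, 15.4794)]  |A|=130.3106
9. ⊥bis P1·P8 via (34.625,11.9): [(31.173, 9.1484) (31.0559, 9.0551) (39.8151, 3.404) (48.9973, 4.3245) (47.8019, 13.6005) (46.0908, 15.4794)]  |A|=130.3072
10. ⊥bis P1·P9 via (24.81,7.205): [(31.173, 9.1484) (31.0559, 9.0551) (39.8151, 3.404) (48.9973, 4.3245) (47.8019, 13.6005) (46.0908, 15.4794)]  |A|=130.3072
11. canonical 6-gon: [(31.173, 9.1484) (31.0559, 9.0551) (39.8151, 3.404) (48.9973, 4.3245) (47.8019, 13.6005) (46.0908, 15.4794)]
12. shoelace: 130.3072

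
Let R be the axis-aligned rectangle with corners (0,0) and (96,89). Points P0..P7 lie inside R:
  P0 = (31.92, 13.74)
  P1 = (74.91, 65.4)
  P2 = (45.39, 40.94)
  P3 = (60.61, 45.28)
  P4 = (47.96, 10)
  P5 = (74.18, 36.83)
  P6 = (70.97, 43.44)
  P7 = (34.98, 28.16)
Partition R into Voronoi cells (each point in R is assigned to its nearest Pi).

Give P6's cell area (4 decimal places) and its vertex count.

Area of P6's cell: 261.9284 (3 vertices)

1. box [0,96]×[0,89]: [(0, 0) (96, 0) (96, 89) (0, 89)]
2. ⊥bis P6·P0 via (51.445,28.59): [(73.1895, 0) (96, 0) (96, 89) (5.4994, 89)]  |A|=5042.3451
3. ⊥bis P6·P1 via (72.94,54.42): [(25.2986, 62.9677) (73.1895, 0) (96, 0) (96, 50.2826)]  |A|=2495.6887
4. ⊥bis P6·P2 via (58.18,42.19): [(56.7, 57.3337) (60.6982, 16.4238) (73.1895, 0) (96, 0) (96, 50.2826)]  |A|=1864.6368
5. ⊥bis P6·P3 via (65.79,44.36): [(67.7423, 55.3525) (60.8037, 16.285) (73.1895, 0) (96, 0) (96, 50.2826)]  |A|=1640.1833
6. ⊥bis P6·P4 via (59.465,26.72): [(67.7423, 55.3525) (62.3094, 24.7628) (96, 1.5803) (96, 50.2826)]  |A|=1266.3747
7. ⊥bis P6·P5 via (72.575,40.135): [(94.1532, 50.614) (67.7423, 55.3525) (64.3283, 36.1302)]  |A|=261.9284
8. ⊥bis P6·P7 via (52.975,35.8): [(94.1532, 50.614) (67.7423, 55.3525) (64.3283, 36.1302)]  |A|=261.9284
9. canonical 3-gon: [(94.1532, 50.614) (67.7423, 55.3525) (64.3283, 36.1302)]
10. shoelace: 261.9284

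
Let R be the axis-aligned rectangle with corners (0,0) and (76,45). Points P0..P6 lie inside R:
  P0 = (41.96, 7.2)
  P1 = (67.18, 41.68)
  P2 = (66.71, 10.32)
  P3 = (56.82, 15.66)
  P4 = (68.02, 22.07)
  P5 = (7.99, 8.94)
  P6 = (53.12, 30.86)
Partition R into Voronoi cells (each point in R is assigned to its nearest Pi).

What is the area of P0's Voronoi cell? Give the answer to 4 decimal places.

1. box [0,76]×[0,45]: [(0, 0) (76, 0) (76, 45) (0, 45)]
2. ⊥bis P0·P1 via (54.57,24.44): [(0, 0) (76, 0) (76, 8.7653) (26.461, 45) (0, 45)]  |A|=2522.484
3. ⊥bis P0·P2 via (54.335,8.76): [(0, 0) (55.4393, 0) (52.1337, 26.222) (26.461, 45) (0, 45)]  |A|=2148.3156
4. ⊥bis P0·P3 via (49.39,11.43): [(0, 0) (55.4393, 0) (55.309, 1.0332) (33.0019, 40.2158) (26.461, 45) (0, 45)]  |A|=1929.5788
5. ⊥bis P0·P4 via (54.99,14.635): [(0, 0) (55.4393, 0) (55.309, 1.0332) (33.0019, 40.2158) (26.461, 45) (0, 45)]  |A|=1929.5788
6. ⊥bis P0·P5 via (24.975,8.07): [(24.5616, 0) (55.4393, 0) (55.309, 1.0332) (33.0019, 40.2158) (26.852, 44.714)]  |A|=772.501
7. ⊥bis P0·P6 via (47.54,19.03): [(26.0555, 29.1639) (24.5616, 0) (55.4393, 0) (55.309, 1.0332) (44.1539, 20.6271)]  |A|=593.2325
8. canonical 5-gon: [(26.0555, 29.1639) (24.5616, 0) (55.4393, 0) (55.309, 1.0332) (44.1539, 20.6271)]
9. shoelace: 593.2325

Area of P0's cell: 593.2325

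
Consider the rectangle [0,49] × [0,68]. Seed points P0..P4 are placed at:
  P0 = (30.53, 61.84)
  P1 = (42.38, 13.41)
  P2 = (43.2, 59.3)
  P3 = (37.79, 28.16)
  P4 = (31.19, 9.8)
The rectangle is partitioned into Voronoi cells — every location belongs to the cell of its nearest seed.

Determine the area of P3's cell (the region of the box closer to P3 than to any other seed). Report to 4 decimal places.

1. box [0,49]×[0,68]: [(0, 0) (49, 0) (49, 68) (0, 68)]
2. ⊥bis P3·P0 via (34.16,45): [(0, 37.6365) (0, 0) (49, 0) (49, 48.1989)]  |A|=2102.9677
3. ⊥bis P3·P1 via (40.085,20.785): [(0, 37.6365) (0, 8.3111) (49, 23.5592) (49, 48.1989)]  |A|=1322.1449
4. ⊥bis P3·P2 via (40.495,43.73): [(33.7248, 44.9062) (0, 37.6365) (0, 8.3111) (49, 23.5592) (49, 42.2524)]  |A|=1276.7282
5. ⊥bis P3·P4 via (34.49,18.98): [(33.7248, 44.9062) (0, 37.6365) (0, 31.3784) (34.3947, 19.0143) (49, 23.5592) (49, 42.2524)]  |A|=880.0321
6. canonical 6-gon: [(33.7248, 44.9062) (0, 37.6365) (0, 31.3784) (34.3947, 19.0143) (49, 23.5592) (49, 42.2524)]
7. shoelace: 880.0321

Area of P3's cell: 880.0321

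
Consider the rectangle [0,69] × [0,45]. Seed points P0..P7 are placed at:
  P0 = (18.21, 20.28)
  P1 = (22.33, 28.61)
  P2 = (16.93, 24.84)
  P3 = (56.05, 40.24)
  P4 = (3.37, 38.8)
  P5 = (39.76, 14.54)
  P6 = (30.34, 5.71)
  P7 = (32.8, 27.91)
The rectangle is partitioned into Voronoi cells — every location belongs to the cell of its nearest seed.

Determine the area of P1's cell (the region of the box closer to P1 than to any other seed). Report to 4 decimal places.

Area of P1's cell: 239.5249

1. box [0,69]×[0,45]: [(0, 0) (69, 0) (69, 45) (0, 45)]
2. ⊥bis P1·P0 via (20.27,24.445): [(0, 34.4705) (69, 0.3432) (69, 45) (0, 45)]  |A|=1903.9258
3. ⊥bis P1·P2 via (19.63,26.725): [(21.7238, 23.726) (69, 0.3432) (69, 45) (6.8713, 45)]  |A|=1716.465
4. ⊥bis P1·P3 via (39.19,34.425): [(21.7238, 23.726) (47.2313, 11.11) (35.5427, 45) (6.8713, 45)]  |A|=663.4716
5. ⊥bis P1·P4 via (12.85,33.705): [(13.6795, 35.2483) (21.7238, 23.726) (47.2313, 11.11) (35.5427, 45) (18.9205, 45)]  |A|=604.722
6. ⊥bis P1·P5 via (31.045,21.575): [(13.6795, 35.2483) (21.7238, 23.726) (29.6262, 19.8174) (39.8569, 32.4913) (35.5427, 45) (18.9205, 45)]  |A|=448.6182
7. ⊥bis P1·P6 via (26.335,17.16): [(13.6795, 35.2483) (21.7238, 23.726) (29.6262, 19.8174) (39.8569, 32.4913) (35.5427, 45) (18.9205, 45)]  |A|=448.6182
8. ⊥bis P1·P7 via (27.565,28.26): [(13.6795, 35.2483) (21.7238, 23.726) (27.0846, 21.0745) (28.6842, 45) (18.9205, 45)]  |A|=239.5249
9. canonical 5-gon: [(13.6795, 35.2483) (21.7238, 23.726) (27.0846, 21.0745) (28.6842, 45) (18.9205, 45)]
10. shoelace: 239.5249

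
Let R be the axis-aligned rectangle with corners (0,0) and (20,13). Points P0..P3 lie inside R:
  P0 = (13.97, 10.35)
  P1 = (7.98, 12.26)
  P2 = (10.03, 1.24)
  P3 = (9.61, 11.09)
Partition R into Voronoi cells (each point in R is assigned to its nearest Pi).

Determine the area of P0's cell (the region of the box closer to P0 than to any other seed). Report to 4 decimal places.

Area of P0's cell: 74.3897

1. box [0,20]×[0,13]: [(0, 0) (20, 0) (20, 13) (0, 13)]
2. ⊥bis P0·P1 via (10.975,11.305): [(7.3702, 0) (20, 0) (20, 13) (11.5155, 13)]  |A|=137.2429
3. ⊥bis P0·P2 via (12,5.795): [(9.5552, 6.8524) (20, 2.3351) (20, 13) (11.5155, 13)]  |A|=81.7764
4. ⊥bis P0·P3 via (11.79,10.72): [(11.0256, 6.2164) (20, 2.3351) (20, 13) (12.177, 13)]  |A|=74.3897
5. canonical 4-gon: [(11.0256, 6.2164) (20, 2.3351) (20, 13) (12.177, 13)]
6. shoelace: 74.3897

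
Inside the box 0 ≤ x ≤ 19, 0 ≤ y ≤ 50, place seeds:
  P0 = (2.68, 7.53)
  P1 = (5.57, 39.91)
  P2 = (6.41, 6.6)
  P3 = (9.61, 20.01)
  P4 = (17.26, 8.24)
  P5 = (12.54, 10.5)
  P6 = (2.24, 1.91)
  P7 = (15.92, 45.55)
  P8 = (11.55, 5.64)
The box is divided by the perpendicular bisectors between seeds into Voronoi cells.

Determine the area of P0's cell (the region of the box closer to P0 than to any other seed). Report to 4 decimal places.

Area of P0's cell: 56.3832

1. box [0,19]×[0,50]: [(0, 0) (19, 0) (19, 50) (0, 50)]
2. ⊥bis P0·P1 via (4.125,23.72): [(0, 24.0882) (0, 0) (19, 0) (19, 22.3924)]  |A|=441.5651
3. ⊥bis P0·P2 via (4.545,7.065): [(8.598, 23.3208) (0, 24.0882) (0, 0) (2.7835, 0)]  |A|=136.0121
4. ⊥bis P0·P3 via (6.145,13.77): [(6.208, 13.735) (0, 17.1822) (0, 0) (2.7835, 0)]  |A|=72.4495
5. ⊥bis P0·P4 via (9.97,7.885): [(6.208, 13.735) (0, 17.1822) (0, 0) (2.7835, 0)]  |A|=72.4495
6. ⊥bis P0·P5 via (7.61,9.015): [(6.1991, 13.6991) (6.1843, 13.7482) (0, 17.1822) (0, 0) (2.7835, 0)]  |A|=72.4491
7. ⊥bis P0·P6 via (2.46,4.72): [(3.9316, 4.6048) (6.1991, 13.6991) (6.1843, 13.7482) (0, 17.1822) (0, 4.9126)]  |A|=56.3832
8. ⊥bis P0·P7 via (9.3,26.54): [(3.9316, 4.6048) (6.1991, 13.6991) (6.1843, 13.7482) (0, 17.1822) (0, 4.9126)]  |A|=56.3832
9. ⊥bis P0·P8 via (7.115,6.585): [(3.9316, 4.6048) (6.1991, 13.6991) (6.1843, 13.7482) (0, 17.1822) (0, 4.9126)]  |A|=56.3832
10. canonical 5-gon: [(3.9316, 4.6048) (6.1991, 13.6991) (6.1843, 13.7482) (0, 17.1822) (0, 4.9126)]
11. shoelace: 56.3832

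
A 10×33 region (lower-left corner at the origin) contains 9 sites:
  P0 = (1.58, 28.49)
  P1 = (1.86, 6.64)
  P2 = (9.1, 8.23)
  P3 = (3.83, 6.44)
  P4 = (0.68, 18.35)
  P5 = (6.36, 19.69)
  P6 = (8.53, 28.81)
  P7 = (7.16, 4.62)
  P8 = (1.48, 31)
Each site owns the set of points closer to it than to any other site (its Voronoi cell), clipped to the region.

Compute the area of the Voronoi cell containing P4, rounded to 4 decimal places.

1. box [0,10]×[0,33]: [(0, 0) (10, 0) (10, 33) (0, 33)]
2. ⊥bis P4·P0 via (1.13,23.42): [(0, 23.5203) (0, 0) (10, 0) (10, 22.6327)]  |A|=230.7651
3. ⊥bis P4·P1 via (1.27,12.495): [(0, 23.5203) (0, 12.367) (10, 13.3747) (10, 22.6327)]  |A|=102.0564
4. ⊥bis P4·P2 via (4.89,13.29): [(0, 23.5203) (0, 12.367) (4.3017, 12.8005) (10, 17.5416) (10, 22.6327)]  |A|=90.1843
5. ⊥bis P4·P3 via (2.255,12.395): [(0, 23.5203) (0, 12.367) (3.4721, 12.7169) (4.541, 12.9996) (10, 17.5416) (10, 22.6327)]  |A|=90.1117
6. ⊥bis P4·P5 via (3.52,19.02): [(2.5109, 23.2974) (0, 23.5203) (0, 12.367) (3.4721, 12.7169) (4.541, 12.9996) (4.8748, 13.2773)]  |A|=40.33
7. ⊥bis P4·P6 via (4.605,23.58): [(2.5109, 23.2974) (0, 23.5203) (0, 12.367) (3.4721, 12.7169) (4.541, 12.9996) (4.8748, 13.2773)]  |A|=40.33
8. ⊥bis P4·P7 via (3.92,11.485): [(2.5109, 23.2974) (0, 23.5203) (0, 12.367) (3.4721, 12.7169) (4.541, 12.9996) (4.8748, 13.2773)]  |A|=40.33
9. ⊥bis P4·P8 via (1.08,24.675): [(2.5109, 23.2974) (0, 23.5203) (0, 12.367) (3.4721, 12.7169) (4.541, 12.9996) (4.8748, 13.2773)]  |A|=40.33
10. canonical 6-gon: [(2.5109, 23.2974) (0, 23.5203) (0, 12.367) (3.4721, 12.7169) (4.541, 12.9996) (4.8748, 13.2773)]
11. shoelace: 40.33

Area of P4's cell: 40.3300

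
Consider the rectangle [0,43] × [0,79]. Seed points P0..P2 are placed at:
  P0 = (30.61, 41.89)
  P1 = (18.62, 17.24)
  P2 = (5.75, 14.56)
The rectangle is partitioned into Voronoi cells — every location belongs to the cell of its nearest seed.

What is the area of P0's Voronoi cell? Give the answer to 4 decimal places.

Area of P0's cell: 2048.2730

1. box [0,43]×[0,79]: [(0, 0) (43, 0) (43, 79) (0, 79)]
2. ⊥bis P0·P1 via (24.615,29.565): [(0, 41.538) (43, 20.6224) (43, 79) (0, 79)]  |A|=2060.5528
3. ⊥bis P0·P2 via (18.18,28.225): [(0, 44.7619) (7.6178, 37.8326) (43, 20.6224) (43, 79) (0, 79)]  |A|=2048.273
4. canonical 5-gon: [(0, 44.7619) (7.6178, 37.8326) (43, 20.6224) (43, 79) (0, 79)]
5. shoelace: 2048.273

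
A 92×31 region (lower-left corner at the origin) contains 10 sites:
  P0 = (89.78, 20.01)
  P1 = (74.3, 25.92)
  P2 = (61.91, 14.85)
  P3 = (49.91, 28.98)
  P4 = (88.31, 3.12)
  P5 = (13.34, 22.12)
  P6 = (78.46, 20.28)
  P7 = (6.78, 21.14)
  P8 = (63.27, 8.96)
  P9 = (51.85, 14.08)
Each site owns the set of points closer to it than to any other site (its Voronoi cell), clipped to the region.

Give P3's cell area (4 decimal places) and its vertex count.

Area of P3's cell: 292.0734 (5 vertices)

1. box [0,92]×[0,31]: [(0, 0) (92, 0) (92, 31) (0, 31)]
2. ⊥bis P3·P0 via (69.845,24.495): [(0, 0) (64.3341, 0) (71.3085, 31) (0, 31)]  |A|=2102.4601
3. ⊥bis P3·P1 via (62.105,27.45): [(0, 0) (58.6611, 0) (62.5504, 31) (0, 31)]  |A|=1878.7779
4. ⊥bis P3·P2 via (55.91,21.915): [(0, 0) (30.1051, 0) (62.0665, 27.1435) (62.5504, 31) (0, 31)]  |A|=1491.2231
5. ⊥bis P3·P4 via (69.11,16.05): [(0, 0) (30.1051, 0) (62.0665, 27.1435) (62.5504, 31) (0, 31)]  |A|=1491.2231
6. ⊥bis P3·P5 via (31.625,25.55): [(35.5503, 4.6244) (62.0665, 27.1435) (62.5504, 31) (30.6027, 31)]  |A|=467.0022
7. ⊥bis P3·P6 via (64.185,24.63): [(35.5503, 4.6244) (62.0665, 27.1435) (62.5504, 31) (30.6027, 31)]  |A|=467.0022
8. ⊥bis P3·P7 via (28.345,25.06): [(35.5503, 4.6244) (62.0665, 27.1435) (62.5504, 31) (30.6027, 31)]  |A|=467.0022
9. ⊥bis P3·P8 via (56.59,18.97): [(35.4995, 4.8956) (37.2276, 6.0488) (62.0665, 27.1435) (62.5504, 31) (30.6027, 31)]  |A|=466.7386
10. ⊥bis P3·P9 via (50.88,21.53): [(32.8202, 19.1786) (56.2854, 22.2338) (62.0665, 27.1435) (62.5504, 31) (30.6027, 31)]  |A|=292.0734
11. canonical 5-gon: [(32.8202, 19.1786) (56.2854, 22.2338) (62.0665, 27.1435) (62.5504, 31) (30.6027, 31)]
12. shoelace: 292.0734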